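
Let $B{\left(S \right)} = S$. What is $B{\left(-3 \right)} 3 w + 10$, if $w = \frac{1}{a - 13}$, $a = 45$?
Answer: $\frac{311}{32} \approx 9.7188$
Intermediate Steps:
$w = \frac{1}{32}$ ($w = \frac{1}{45 - 13} = \frac{1}{32} \approx 0.03125$)
$B{\left(-3 \right)} 3 w + 10 = \left(-3\right) 3 \cdot \frac{1}{32} + 10 = \left(-9\right) \frac{1}{32} + 10 = - \frac{9}{32} + 10 = \frac{311}{32}$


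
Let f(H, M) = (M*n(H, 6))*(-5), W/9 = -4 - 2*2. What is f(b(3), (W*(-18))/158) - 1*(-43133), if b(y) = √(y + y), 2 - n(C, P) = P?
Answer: 3420467/79 ≈ 43297.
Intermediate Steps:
n(C, P) = 2 - P
W = -72 (W = 9*(-4 - 2*2) = 9*(-4 - 4) = 9*(-8) = -72)
b(y) = √2*√y (b(y) = √(2*y) = √2*√y)
f(H, M) = 20*M (f(H, M) = (M*(2 - 1*6))*(-5) = (M*(2 - 6))*(-5) = (M*(-4))*(-5) = -4*M*(-5) = 20*M)
f(b(3), (W*(-18))/158) - 1*(-43133) = 20*(-72*(-18)/158) - 1*(-43133) = 20*(1296*(1/158)) + 43133 = 20*(648/79) + 43133 = 12960/79 + 43133 = 3420467/79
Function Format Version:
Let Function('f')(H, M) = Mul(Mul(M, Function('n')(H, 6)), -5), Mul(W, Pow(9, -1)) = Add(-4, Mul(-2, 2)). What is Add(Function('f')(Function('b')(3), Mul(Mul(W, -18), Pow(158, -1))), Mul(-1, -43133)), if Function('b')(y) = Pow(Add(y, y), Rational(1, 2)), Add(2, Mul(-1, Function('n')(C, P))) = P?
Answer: Rational(3420467, 79) ≈ 43297.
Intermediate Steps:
Function('n')(C, P) = Add(2, Mul(-1, P))
W = -72 (W = Mul(9, Add(-4, Mul(-2, 2))) = Mul(9, Add(-4, -4)) = Mul(9, -8) = -72)
Function('b')(y) = Mul(Pow(2, Rational(1, 2)), Pow(y, Rational(1, 2))) (Function('b')(y) = Pow(Mul(2, y), Rational(1, 2)) = Mul(Pow(2, Rational(1, 2)), Pow(y, Rational(1, 2))))
Function('f')(H, M) = Mul(20, M) (Function('f')(H, M) = Mul(Mul(M, Add(2, Mul(-1, 6))), -5) = Mul(Mul(M, Add(2, -6)), -5) = Mul(Mul(M, -4), -5) = Mul(Mul(-4, M), -5) = Mul(20, M))
Add(Function('f')(Function('b')(3), Mul(Mul(W, -18), Pow(158, -1))), Mul(-1, -43133)) = Add(Mul(20, Mul(Mul(-72, -18), Pow(158, -1))), Mul(-1, -43133)) = Add(Mul(20, Mul(1296, Rational(1, 158))), 43133) = Add(Mul(20, Rational(648, 79)), 43133) = Add(Rational(12960, 79), 43133) = Rational(3420467, 79)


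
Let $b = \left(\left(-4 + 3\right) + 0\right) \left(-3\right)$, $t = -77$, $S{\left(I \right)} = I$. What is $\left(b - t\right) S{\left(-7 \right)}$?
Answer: $-560$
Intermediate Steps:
$b = 3$ ($b = \left(-1 + 0\right) \left(-3\right) = \left(-1\right) \left(-3\right) = 3$)
$\left(b - t\right) S{\left(-7 \right)} = \left(3 - -77\right) \left(-7\right) = \left(3 + 77\right) \left(-7\right) = 80 \left(-7\right) = -560$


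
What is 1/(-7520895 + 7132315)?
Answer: -1/388580 ≈ -2.5735e-6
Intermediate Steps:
1/(-7520895 + 7132315) = 1/(-388580) = -1/388580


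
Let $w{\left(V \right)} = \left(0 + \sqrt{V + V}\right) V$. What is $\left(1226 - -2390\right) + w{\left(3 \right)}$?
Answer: $3616 + 3 \sqrt{6} \approx 3623.3$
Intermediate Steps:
$w{\left(V \right)} = \sqrt{2} V^{\frac{3}{2}}$ ($w{\left(V \right)} = \left(0 + \sqrt{2 V}\right) V = \left(0 + \sqrt{2} \sqrt{V}\right) V = \sqrt{2} \sqrt{V} V = \sqrt{2} V^{\frac{3}{2}}$)
$\left(1226 - -2390\right) + w{\left(3 \right)} = \left(1226 - -2390\right) + \sqrt{2} \cdot 3^{\frac{3}{2}} = \left(1226 + 2390\right) + \sqrt{2} \cdot 3 \sqrt{3} = 3616 + 3 \sqrt{6}$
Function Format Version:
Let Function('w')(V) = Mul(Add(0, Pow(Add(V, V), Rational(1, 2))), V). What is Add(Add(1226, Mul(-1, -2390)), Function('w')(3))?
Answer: Add(3616, Mul(3, Pow(6, Rational(1, 2)))) ≈ 3623.3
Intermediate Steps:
Function('w')(V) = Mul(Pow(2, Rational(1, 2)), Pow(V, Rational(3, 2))) (Function('w')(V) = Mul(Add(0, Pow(Mul(2, V), Rational(1, 2))), V) = Mul(Add(0, Mul(Pow(2, Rational(1, 2)), Pow(V, Rational(1, 2)))), V) = Mul(Mul(Pow(2, Rational(1, 2)), Pow(V, Rational(1, 2))), V) = Mul(Pow(2, Rational(1, 2)), Pow(V, Rational(3, 2))))
Add(Add(1226, Mul(-1, -2390)), Function('w')(3)) = Add(Add(1226, Mul(-1, -2390)), Mul(Pow(2, Rational(1, 2)), Pow(3, Rational(3, 2)))) = Add(Add(1226, 2390), Mul(Pow(2, Rational(1, 2)), Mul(3, Pow(3, Rational(1, 2))))) = Add(3616, Mul(3, Pow(6, Rational(1, 2))))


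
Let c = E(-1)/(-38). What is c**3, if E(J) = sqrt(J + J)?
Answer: I*sqrt(2)/27436 ≈ 5.1546e-5*I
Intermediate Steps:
E(J) = sqrt(2)*sqrt(J) (E(J) = sqrt(2*J) = sqrt(2)*sqrt(J))
c = -I*sqrt(2)/38 (c = (sqrt(2)*sqrt(-1))/(-38) = (sqrt(2)*I)*(-1/38) = (I*sqrt(2))*(-1/38) = -I*sqrt(2)/38 ≈ -0.037216*I)
c**3 = (-I*sqrt(2)/38)**3 = I*sqrt(2)/27436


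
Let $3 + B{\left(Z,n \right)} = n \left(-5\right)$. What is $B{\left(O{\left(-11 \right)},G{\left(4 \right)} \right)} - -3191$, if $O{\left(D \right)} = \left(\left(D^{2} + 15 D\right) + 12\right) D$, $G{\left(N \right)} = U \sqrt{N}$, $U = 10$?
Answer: $3088$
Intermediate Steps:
$G{\left(N \right)} = 10 \sqrt{N}$
$O{\left(D \right)} = D \left(12 + D^{2} + 15 D\right)$ ($O{\left(D \right)} = \left(12 + D^{2} + 15 D\right) D = D \left(12 + D^{2} + 15 D\right)$)
$B{\left(Z,n \right)} = -3 - 5 n$ ($B{\left(Z,n \right)} = -3 + n \left(-5\right) = -3 - 5 n$)
$B{\left(O{\left(-11 \right)},G{\left(4 \right)} \right)} - -3191 = \left(-3 - 5 \cdot 10 \sqrt{4}\right) - -3191 = \left(-3 - 5 \cdot 10 \cdot 2\right) + 3191 = \left(-3 - 100\right) + 3191 = -103 + 3191 = 3088$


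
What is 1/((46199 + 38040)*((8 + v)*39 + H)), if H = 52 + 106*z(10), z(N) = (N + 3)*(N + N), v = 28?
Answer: 1/2444278824 ≈ 4.0912e-10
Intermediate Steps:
z(N) = 2*N*(3 + N) (z(N) = (3 + N)*(2*N) = 2*N*(3 + N))
H = 27612 (H = 52 + 106*(2*10*(3 + 10)) = 52 + 106*(2*10*13) = 52 + 106*260 = 52 + 27560 = 27612)
1/((46199 + 38040)*((8 + v)*39 + H)) = 1/((46199 + 38040)*((8 + 28)*39 + 27612)) = 1/(84239*(36*39 + 27612)) = 1/(84239*(1404 + 27612)) = 1/(84239*29016) = 1/2444278824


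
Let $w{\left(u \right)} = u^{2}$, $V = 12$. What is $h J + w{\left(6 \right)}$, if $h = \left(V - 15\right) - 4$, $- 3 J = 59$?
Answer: $\frac{521}{3} \approx 173.67$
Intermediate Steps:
$J = - \frac{59}{3}$ ($J = \left(- \frac{1}{3}\right) 59 = - \frac{59}{3} \approx -19.667$)
$h = -7$ ($h = \left(12 - 15\right) - 4 = -3 - 4 = -7$)
$h J + w{\left(6 \right)} = \left(-7\right) \left(- \frac{59}{3}\right) + 6^{2} = \frac{413}{3} + 36 = \frac{521}{3}$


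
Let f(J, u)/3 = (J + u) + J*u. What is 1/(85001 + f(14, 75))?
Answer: 1/88418 ≈ 1.1310e-5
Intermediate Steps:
f(J, u) = 3*J + 3*u + 3*J*u (f(J, u) = 3*((J + u) + J*u) = 3*(J + u + J*u) = 3*J + 3*u + 3*J*u)
1/(85001 + f(14, 75)) = 1/(85001 + (3*14 + 3*75 + 3*14*75)) = 1/(85001 + (42 + 225 + 3150)) = 1/(85001 + 3417) = 1/88418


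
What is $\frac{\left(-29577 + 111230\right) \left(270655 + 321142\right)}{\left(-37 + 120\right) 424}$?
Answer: $\frac{48322000441}{35192} \approx 1.3731 \cdot 10^{6}$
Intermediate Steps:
$\frac{\left(-29577 + 111230\right) \left(270655 + 321142\right)}{\left(-37 + 120\right) 424} = \frac{81653 \cdot 591797}{83 \cdot 424} = \frac{48322000441}{35192}$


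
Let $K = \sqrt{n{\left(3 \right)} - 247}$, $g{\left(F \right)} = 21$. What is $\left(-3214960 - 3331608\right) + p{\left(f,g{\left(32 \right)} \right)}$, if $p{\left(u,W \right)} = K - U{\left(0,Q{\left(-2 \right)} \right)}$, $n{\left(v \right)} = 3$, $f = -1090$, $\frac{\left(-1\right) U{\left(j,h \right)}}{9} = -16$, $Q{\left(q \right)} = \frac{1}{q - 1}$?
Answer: $-6546712 + 2 i \sqrt{61} \approx -6.5467 \cdot 10^{6} + 15.62 i$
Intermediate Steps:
$Q{\left(q \right)} = \frac{1}{-1 + q}$
$U{\left(j,h \right)} = 144$ ($U{\left(j,h \right)} = \left(-9\right) \left(-16\right) = 144$)
$K = 2 i \sqrt{61}$ ($K = \sqrt{3 - 247} = \sqrt{-244} = 2 i \sqrt{61} \approx 15.62 i$)
$p{\left(u,W \right)} = -144 + 2 i \sqrt{61}$ ($p{\left(u,W \right)} = 2 i \sqrt{61} - 144 = -144 + 2 i \sqrt{61}$)
$\left(-3214960 - 3331608\right) + p{\left(f,g{\left(32 \right)} \right)} = \left(-3214960 - 3331608\right) - \left(144 - 2 i \sqrt{61}\right) = -6546568 - \left(144 - 2 i \sqrt{61}\right) = -6546712 + 2 i \sqrt{61}$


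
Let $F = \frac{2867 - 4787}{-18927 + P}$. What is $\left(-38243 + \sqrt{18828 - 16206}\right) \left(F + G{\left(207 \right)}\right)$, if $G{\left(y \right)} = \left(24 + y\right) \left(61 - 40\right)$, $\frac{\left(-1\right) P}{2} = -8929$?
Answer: $- \frac{198390878277}{1069} + \frac{5187639 \sqrt{2622}}{1069} \approx -1.8534 \cdot 10^{8}$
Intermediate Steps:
$P = 17858$ ($P = \left(-2\right) \left(-8929\right) = 17858$)
$F = \frac{1920}{1069}$ ($F = \frac{2867 - 4787}{-18927 + 17858} = - \frac{1920}{-1069} = \left(-1920\right) \left(- \frac{1}{1069}\right) = \frac{1920}{1069} \approx 1.7961$)
$G{\left(y \right)} = 504 + 21 y$ ($G{\left(y \right)} = \left(24 + y\right) 21 = 504 + 21 y$)
$\left(-38243 + \sqrt{18828 - 16206}\right) \left(F + G{\left(207 \right)}\right) = \left(-38243 + \sqrt{18828 - 16206}\right) \left(\frac{1920}{1069} + \left(504 + 21 \cdot 207\right)\right) = \left(-38243 + \sqrt{2622}\right) \left(\frac{1920}{1069} + \left(504 + 4347\right)\right) = \left(-38243 + \sqrt{2622}\right) \left(\frac{1920}{1069} + 4851\right) = \left(-38243 + \sqrt{2622}\right) \frac{5187639}{1069} = - \frac{198390878277}{1069} + \frac{5187639 \sqrt{2622}}{1069}$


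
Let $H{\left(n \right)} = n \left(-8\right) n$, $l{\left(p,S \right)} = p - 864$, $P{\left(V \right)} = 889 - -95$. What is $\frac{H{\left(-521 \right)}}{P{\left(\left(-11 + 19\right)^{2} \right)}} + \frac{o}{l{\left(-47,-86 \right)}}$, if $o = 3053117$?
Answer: $- \frac{622816142}{112053} \approx -5558.2$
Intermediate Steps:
$P{\left(V \right)} = 984$ ($P{\left(V \right)} = 889 + 95 = 984$)
$l{\left(p,S \right)} = -864 + p$ ($l{\left(p,S \right)} = p - 864 = -864 + p$)
$H{\left(n \right)} = - 8 n^{2}$ ($H{\left(n \right)} = - 8 n n = - 8 n^{2}$)
$\frac{H{\left(-521 \right)}}{P{\left(\left(-11 + 19\right)^{2} \right)}} + \frac{o}{l{\left(-47,-86 \right)}} = \frac{\left(-8\right) \left(-521\right)^{2}}{984} + \frac{3053117}{-864 - 47} = \left(-8\right) 271441 \cdot \frac{1}{984} + \frac{3053117}{-911} = \left(-2171528\right) \frac{1}{984} + 3053117 \left(- \frac{1}{911}\right) = - \frac{271441}{123} - \frac{3053117}{911} = - \frac{622816142}{112053}$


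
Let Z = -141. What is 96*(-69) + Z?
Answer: -6765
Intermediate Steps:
96*(-69) + Z = 96*(-69) - 141 = -6624 - 141 = -6765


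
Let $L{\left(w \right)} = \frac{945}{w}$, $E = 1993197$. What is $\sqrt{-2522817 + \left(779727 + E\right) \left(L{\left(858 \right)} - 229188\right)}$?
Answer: $\frac{3 i \sqrt{11933660364379}}{13} \approx 7.972 \cdot 10^{5} i$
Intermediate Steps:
$\sqrt{-2522817 + \left(779727 + E\right) \left(L{\left(858 \right)} - 229188\right)} = \sqrt{-2522817 + \left(779727 + 1993197\right) \left(\frac{945}{858} - 229188\right)} = \sqrt{-2522817 + 2772924 \left(945 \cdot \frac{1}{858} - 229188\right)} = \sqrt{-2522817 + 2772924 \left(\frac{315}{286} - 229188\right)} = \sqrt{-2522817 + 2772924 \left(- \frac{65547453}{286}\right)} = \sqrt{-2522817 - \frac{8261732071026}{13}} = \sqrt{- \frac{8261764867647}{13}} = \frac{3 i \sqrt{11933660364379}}{13}$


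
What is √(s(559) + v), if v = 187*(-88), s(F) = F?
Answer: I*√15897 ≈ 126.08*I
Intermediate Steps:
v = -16456
√(s(559) + v) = √(559 - 16456) = √(-15897) = I*√15897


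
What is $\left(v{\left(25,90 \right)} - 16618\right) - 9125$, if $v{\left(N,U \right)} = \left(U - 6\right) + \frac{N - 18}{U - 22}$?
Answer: $- \frac{1744805}{68} \approx -25659.0$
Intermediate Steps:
$v{\left(N,U \right)} = -6 + U + \frac{-18 + N}{-22 + U}$ ($v{\left(N,U \right)} = \left(-6 + U\right) + \frac{-18 + N}{-22 + U} = -6 + U + \frac{-18 + N}{-22 + U}$)
$\left(v{\left(25,90 \right)} - 16618\right) - 9125 = \left(\frac{114 + 25 + 90^{2} - 2520}{-22 + 90} - 16618\right) - 9125 = \left(\frac{114 + 25 + 8100 - 2520}{68} - 16618\right) - 9125 = \left(\frac{1}{68} \cdot 5719 - 16618\right) - 9125 = \left(\frac{5719}{68} - 16618\right) - 9125 = - \frac{1124305}{68} - 9125 = - \frac{1744805}{68}$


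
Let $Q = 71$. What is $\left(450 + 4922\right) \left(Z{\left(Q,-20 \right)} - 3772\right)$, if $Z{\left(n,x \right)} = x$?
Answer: $-20370624$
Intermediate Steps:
$\left(450 + 4922\right) \left(Z{\left(Q,-20 \right)} - 3772\right) = \left(450 + 4922\right) \left(-20 - 3772\right) = 5372 \left(-3792\right) = -20370624$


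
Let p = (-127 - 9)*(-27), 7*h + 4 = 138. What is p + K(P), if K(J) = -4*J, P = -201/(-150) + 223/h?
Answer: 6063572/1675 ≈ 3620.0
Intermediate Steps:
h = 134/7 (h = -4/7 + (⅐)*138 = -4/7 + 138/7 = 134/7 ≈ 19.143)
P = 21757/1675 (P = -201/(-150) + 223/(134/7) = -201*(-1/150) + 223*(7/134) = 67/50 + 1561/134 = 21757/1675 ≈ 12.989)
p = 3672 (p = -136*(-27) = 3672)
p + K(P) = 3672 - 4*21757/1675 = 3672 - 87028/1675 = 6063572/1675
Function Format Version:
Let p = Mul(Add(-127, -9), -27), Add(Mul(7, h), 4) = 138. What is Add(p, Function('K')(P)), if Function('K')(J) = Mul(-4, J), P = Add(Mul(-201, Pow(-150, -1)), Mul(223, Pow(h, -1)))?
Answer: Rational(6063572, 1675) ≈ 3620.0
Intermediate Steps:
h = Rational(134, 7) (h = Add(Rational(-4, 7), Mul(Rational(1, 7), 138)) = Add(Rational(-4, 7), Rational(138, 7)) = Rational(134, 7) ≈ 19.143)
P = Rational(21757, 1675) (P = Add(Mul(-201, Pow(-150, -1)), Mul(223, Pow(Rational(134, 7), -1))) = Add(Mul(-201, Rational(-1, 150)), Mul(223, Rational(7, 134))) = Add(Rational(67, 50), Rational(1561, 134)) = Rational(21757, 1675) ≈ 12.989)
p = 3672 (p = Mul(-136, -27) = 3672)
Add(p, Function('K')(P)) = Add(3672, Mul(-4, Rational(21757, 1675))) = Add(3672, Rational(-87028, 1675)) = Rational(6063572, 1675)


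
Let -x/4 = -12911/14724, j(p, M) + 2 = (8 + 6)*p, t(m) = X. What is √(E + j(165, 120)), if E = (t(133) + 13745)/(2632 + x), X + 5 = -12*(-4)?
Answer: 34*√188330832463426/9701303 ≈ 48.096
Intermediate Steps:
X = 43 (X = -5 - 12*(-4) = -5 + 48 = 43)
t(m) = 43
j(p, M) = -2 + 14*p (j(p, M) = -2 + (8 + 6)*p = -2 + 14*p)
x = 12911/3681 (x = -(-51644)/14724 = -4*(-12911/14724) = 12911/3681 ≈ 3.5075)
E = 50753628/9701303 (E = (43 + 13745)/(2632 + 12911/3681) = 13788/(9701303/3681) = 13788*(3681/9701303) = 50753628/9701303 ≈ 5.2316)
√(E + j(165, 120)) = √(50753628/9701303 + (-2 + 14*165)) = √(50753628/9701303 + (-2 + 2310)) = √(50753628/9701303 + 2308) = √(22441360952/9701303) = 34*√188330832463426/9701303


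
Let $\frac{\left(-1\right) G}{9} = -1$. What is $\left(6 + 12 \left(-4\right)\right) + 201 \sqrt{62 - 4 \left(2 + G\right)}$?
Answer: $-42 + 603 \sqrt{2} \approx 810.77$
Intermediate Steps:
$G = 9$ ($G = \left(-9\right) \left(-1\right) = 9$)
$\left(6 + 12 \left(-4\right)\right) + 201 \sqrt{62 - 4 \left(2 + G\right)} = \left(6 + 12 \left(-4\right)\right) + 201 \sqrt{62 - 4 \left(2 + 9\right)} = \left(6 - 48\right) + 201 \sqrt{62 - 44} = -42 + 201 \sqrt{62 - 44} = -42 + 201 \sqrt{18} = -42 + 201 \cdot 3 \sqrt{2} = -42 + 603 \sqrt{2}$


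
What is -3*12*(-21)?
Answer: 756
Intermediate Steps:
-3*12*(-21) = -36*(-21) = 756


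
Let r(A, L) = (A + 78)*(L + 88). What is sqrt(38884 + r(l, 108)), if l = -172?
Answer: 2*sqrt(5115) ≈ 143.04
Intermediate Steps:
r(A, L) = (78 + A)*(88 + L)
sqrt(38884 + r(l, 108)) = sqrt(38884 + (6864 + 78*108 + 88*(-172) - 172*108)) = sqrt(38884 + (6864 + 8424 - 15136 - 18576)) = sqrt(38884 - 18424) = sqrt(20460) = 2*sqrt(5115)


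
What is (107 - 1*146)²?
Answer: 1521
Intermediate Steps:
(107 - 1*146)² = (107 - 146)² = (-39)² = 1521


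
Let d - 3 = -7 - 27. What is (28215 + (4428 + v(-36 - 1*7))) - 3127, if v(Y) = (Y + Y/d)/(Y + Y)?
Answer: 915011/31 ≈ 29516.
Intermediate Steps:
d = -31 (d = 3 + (-7 - 27) = 3 - 34 = -31)
v(Y) = 15/31 (v(Y) = (Y + Y/(-31))/(Y + Y) = (Y + Y*(-1/31))/((2*Y)) = (Y - Y/31)*(1/(2*Y)) = (30*Y/31)*(1/(2*Y)) = 15/31)
(28215 + (4428 + v(-36 - 1*7))) - 3127 = (28215 + (4428 + 15/31)) - 3127 = (28215 + 137283/31) - 3127 = 1011948/31 - 3127 = 915011/31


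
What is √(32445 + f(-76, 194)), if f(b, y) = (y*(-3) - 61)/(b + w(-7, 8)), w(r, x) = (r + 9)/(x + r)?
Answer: √177716402/74 ≈ 180.15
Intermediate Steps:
w(r, x) = (9 + r)/(r + x)
f(b, y) = (-61 - 3*y)/(2 + b) (f(b, y) = (y*(-3) - 61)/(b + (9 - 7)/(-7 + 8)) = (-3*y - 61)/(b + 2/1) = (-61 - 3*y)/(b + 1*2) = (-61 - 3*y)/(b + 2) = (-61 - 3*y)/(2 + b))
√(32445 + f(-76, 194)) = √(32445 + (-61 - 3*194)/(2 - 76)) = √(32445 + (-61 - 582)/(-74)) = √(32445 - 1/74*(-643)) = √(32445 + 643/74) = √(2401573/74) = √177716402/74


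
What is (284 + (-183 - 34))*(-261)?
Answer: -17487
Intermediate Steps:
(284 + (-183 - 34))*(-261) = (284 - 217)*(-261) = 67*(-261) = -17487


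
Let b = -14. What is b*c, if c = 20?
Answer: -280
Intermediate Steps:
b*c = -14*20 = -280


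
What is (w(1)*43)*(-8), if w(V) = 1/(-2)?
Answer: 172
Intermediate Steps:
w(V) = -1/2
(w(1)*43)*(-8) = -1/2*43*(-8) = -43/2*(-8) = 172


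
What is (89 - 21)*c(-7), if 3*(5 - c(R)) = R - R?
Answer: 340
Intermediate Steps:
c(R) = 5 (c(R) = 5 - (R - R)/3 = 5 - ⅓*0 = 5 + 0 = 5)
(89 - 21)*c(-7) = (89 - 21)*5 = 68*5 = 340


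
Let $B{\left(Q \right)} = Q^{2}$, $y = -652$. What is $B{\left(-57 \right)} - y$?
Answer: $3901$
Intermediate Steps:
$B{\left(-57 \right)} - y = \left(-57\right)^{2} - -652 = 3249 + 652 = 3901$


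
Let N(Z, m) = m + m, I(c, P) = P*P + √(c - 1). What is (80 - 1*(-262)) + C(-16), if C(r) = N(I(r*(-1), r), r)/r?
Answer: 344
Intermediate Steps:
I(c, P) = P² + √(-1 + c)
N(Z, m) = 2*m
C(r) = 2 (C(r) = (2*r)/r = 2)
(80 - 1*(-262)) + C(-16) = (80 - 1*(-262)) + 2 = (80 + 262) + 2 = 342 + 2 = 344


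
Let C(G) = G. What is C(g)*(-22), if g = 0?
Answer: 0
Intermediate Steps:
C(g)*(-22) = 0*(-22) = 0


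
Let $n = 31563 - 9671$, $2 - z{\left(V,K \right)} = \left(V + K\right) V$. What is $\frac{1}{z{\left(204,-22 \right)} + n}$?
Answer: $- \frac{1}{15234} \approx -6.5643 \cdot 10^{-5}$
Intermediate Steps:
$z{\left(V,K \right)} = 2 - V \left(K + V\right)$ ($z{\left(V,K \right)} = 2 - \left(V + K\right) V = 2 - \left(K + V\right) V = 2 - V \left(K + V\right)$)
$n = 21892$
$\frac{1}{z{\left(204,-22 \right)} + n} = \frac{1}{\left(2 - 204^{2} - \left(-22\right) 204\right) + 21892} = \frac{1}{\left(2 - 41616 + 4488\right) + 21892} = \frac{1}{-37126 + 21892} = \frac{1}{-15234} = - \frac{1}{15234}$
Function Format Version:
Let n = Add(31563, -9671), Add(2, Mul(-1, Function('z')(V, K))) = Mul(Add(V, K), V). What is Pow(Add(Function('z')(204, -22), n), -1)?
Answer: Rational(-1, 15234) ≈ -6.5643e-5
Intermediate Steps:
Function('z')(V, K) = Add(2, Mul(-1, V, Add(K, V))) (Function('z')(V, K) = Add(2, Mul(-1, Mul(Add(V, K), V))) = Add(2, Mul(-1, Mul(Add(K, V), V))) = Add(2, Mul(-1, Mul(V, Add(K, V)))) = Add(2, Mul(-1, V, Add(K, V))))
n = 21892
Pow(Add(Function('z')(204, -22), n), -1) = Pow(Add(Add(2, Mul(-1, Pow(204, 2)), Mul(-1, -22, 204)), 21892), -1) = Pow(Add(Add(2, Mul(-1, 41616), 4488), 21892), -1) = Pow(Add(Add(2, -41616, 4488), 21892), -1) = Pow(Add(-37126, 21892), -1) = Pow(-15234, -1) = Rational(-1, 15234)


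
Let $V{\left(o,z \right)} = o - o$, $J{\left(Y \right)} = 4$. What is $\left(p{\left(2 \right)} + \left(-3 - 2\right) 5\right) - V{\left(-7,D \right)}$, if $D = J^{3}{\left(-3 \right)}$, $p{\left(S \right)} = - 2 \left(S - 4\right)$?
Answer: $-21$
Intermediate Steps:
$p{\left(S \right)} = 8 - 2 S$ ($p{\left(S \right)} = - 2 \left(-4 + S\right) = 8 - 2 S$)
$D = 64$ ($D = 4^{3} = 64$)
$V{\left(o,z \right)} = 0$
$\left(p{\left(2 \right)} + \left(-3 - 2\right) 5\right) - V{\left(-7,D \right)} = \left(\left(8 - 4\right) + \left(-3 - 2\right) 5\right) - 0 = \left(\left(8 - 4\right) + \left(-3 - 2\right) 5\right) + 0 = \left(4 - 25\right) + 0 = -21 + 0 = -21$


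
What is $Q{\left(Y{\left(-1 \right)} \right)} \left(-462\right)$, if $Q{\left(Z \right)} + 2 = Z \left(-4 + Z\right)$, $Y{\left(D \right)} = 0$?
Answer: $924$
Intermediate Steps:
$Q{\left(Z \right)} = -2 + Z \left(-4 + Z\right)$
$Q{\left(Y{\left(-1 \right)} \right)} \left(-462\right) = \left(-2 + 0^{2} - 0\right) \left(-462\right) = \left(-2 + 0 + 0\right) \left(-462\right) = \left(-2\right) \left(-462\right) = 924$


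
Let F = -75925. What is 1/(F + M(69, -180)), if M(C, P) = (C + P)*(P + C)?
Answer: -1/63604 ≈ -1.5722e-5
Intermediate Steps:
M(C, P) = (C + P)² (M(C, P) = (C + P)*(C + P) = (C + P)²)
1/(F + M(69, -180)) = 1/(-75925 + (69 - 180)²) = 1/(-75925 + (-111)²) = 1/(-75925 + 12321) = 1/(-63604) = -1/63604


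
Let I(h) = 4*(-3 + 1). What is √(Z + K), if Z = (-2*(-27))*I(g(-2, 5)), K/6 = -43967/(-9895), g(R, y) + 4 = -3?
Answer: I*√39687242010/9895 ≈ 20.133*I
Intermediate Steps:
g(R, y) = -7 (g(R, y) = -4 - 3 = -7)
K = 263802/9895 (K = 6*(-43967/(-9895)) = 6*(-43967*(-1/9895)) = 6*(43967/9895) = 263802/9895 ≈ 26.660)
I(h) = -8 (I(h) = 4*(-2) = -8)
Z = -432 (Z = -2*(-27)*(-8) = 54*(-8) = -432)
√(Z + K) = √(-432 + 263802/9895) = √(-4010838/9895) = I*√39687242010/9895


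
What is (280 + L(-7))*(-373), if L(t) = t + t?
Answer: -99218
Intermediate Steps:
L(t) = 2*t
(280 + L(-7))*(-373) = (280 + 2*(-7))*(-373) = (280 - 14)*(-373) = 266*(-373) = -99218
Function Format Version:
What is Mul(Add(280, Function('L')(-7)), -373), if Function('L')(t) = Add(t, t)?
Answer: -99218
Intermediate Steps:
Function('L')(t) = Mul(2, t)
Mul(Add(280, Function('L')(-7)), -373) = Mul(Add(280, Mul(2, -7)), -373) = Mul(Add(280, -14), -373) = Mul(266, -373) = -99218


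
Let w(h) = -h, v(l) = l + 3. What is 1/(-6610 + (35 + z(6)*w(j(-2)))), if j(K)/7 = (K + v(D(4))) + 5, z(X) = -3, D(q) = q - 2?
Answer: -1/6407 ≈ -0.00015608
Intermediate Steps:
D(q) = -2 + q
v(l) = 3 + l
j(K) = 70 + 7*K (j(K) = 7*((K + (3 + (-2 + 4))) + 5) = 7*((K + (3 + 2)) + 5) = 7*((K + 5) + 5) = 7*((5 + K) + 5) = 7*(10 + K) = 70 + 7*K)
1/(-6610 + (35 + z(6)*w(j(-2)))) = 1/(-6610 + (35 - (-3)*(70 + 7*(-2)))) = 1/(-6610 + (35 - (-3)*(70 - 14))) = 1/(-6610 + (35 - (-3)*56)) = 1/(-6610 + (35 - 3*(-56))) = 1/(-6610 + (35 + 168)) = 1/(-6610 + 203) = 1/(-6407) = -1/6407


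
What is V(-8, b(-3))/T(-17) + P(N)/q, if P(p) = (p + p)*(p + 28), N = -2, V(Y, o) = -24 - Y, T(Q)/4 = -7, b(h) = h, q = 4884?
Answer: 4702/8547 ≈ 0.55013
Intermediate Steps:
T(Q) = -28 (T(Q) = 4*(-7) = -28)
P(p) = 2*p*(28 + p) (P(p) = (2*p)*(28 + p) = 2*p*(28 + p))
V(-8, b(-3))/T(-17) + P(N)/q = (-24 - 1*(-8))/(-28) + (2*(-2)*(28 - 2))/4884 = (-24 + 8)*(-1/28) + (2*(-2)*26)*(1/4884) = -16*(-1/28) - 104*1/4884 = 4/7 - 26/1221 = 4702/8547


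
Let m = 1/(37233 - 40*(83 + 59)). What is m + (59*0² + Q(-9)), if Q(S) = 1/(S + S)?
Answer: -31535/567954 ≈ -0.055524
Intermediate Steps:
Q(S) = 1/(2*S)
m = 1/31553 (m = 1/(37233 - 40*142) = 1/(37233 - 5680) = 1/31553 ≈ 3.1693e-5)
m + (59*0² + Q(-9)) = 1/31553 + (59*0² + (½)/(-9)) = 1/31553 + (59*0 + (½)*(-⅑)) = 1/31553 + (0 - 1/18) = 1/31553 - 1/18 = -31535/567954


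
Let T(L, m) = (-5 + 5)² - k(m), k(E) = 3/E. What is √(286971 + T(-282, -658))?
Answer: 3*√13805346002/658 ≈ 535.70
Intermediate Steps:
T(L, m) = -3/m (T(L, m) = (-5 + 5)² - 3/m = 0² - 3/m = 0 - 3/m = -3/m)
√(286971 + T(-282, -658)) = √(286971 - 3/(-658)) = √(286971 - 3*(-1/658)) = √(286971 + 3/658) = √(188826921/658) = 3*√13805346002/658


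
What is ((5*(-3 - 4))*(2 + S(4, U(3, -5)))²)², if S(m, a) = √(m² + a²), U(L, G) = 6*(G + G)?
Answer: 16123763600 + 141904000*√226 ≈ 1.8257e+10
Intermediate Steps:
U(L, G) = 12*G (U(L, G) = 6*(2*G) = 12*G)
S(m, a) = √(a² + m²)
((5*(-3 - 4))*(2 + S(4, U(3, -5)))²)² = ((5*(-3 - 4))*(2 + √((12*(-5))² + 4²))²)² = ((5*(-7))*(2 + √((-60)² + 16))²)² = (-35*(2 + √(3600 + 16))²)² = (-35*(2 + √3616)²)² = (-35*(2 + 4*√226)²)² = 1225*(2 + 4*√226)⁴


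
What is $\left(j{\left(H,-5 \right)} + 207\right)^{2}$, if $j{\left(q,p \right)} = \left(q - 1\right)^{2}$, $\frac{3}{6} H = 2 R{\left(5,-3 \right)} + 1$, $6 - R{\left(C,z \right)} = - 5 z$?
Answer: $2050624$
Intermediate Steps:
$R{\left(C,z \right)} = 6 + 5 z$ ($R{\left(C,z \right)} = 6 - - 5 z = 6 + 5 z$)
$H = -34$ ($H = 2 \left(2 \left(6 + 5 \left(-3\right)\right) + 1\right) = 2 \left(2 \left(6 - 15\right) + 1\right) = 2 \left(2 \left(-9\right) + 1\right) = 2 \left(-18 + 1\right) = 2 \left(-17\right) = -34$)
$j{\left(q,p \right)} = \left(-1 + q\right)^{2}$
$\left(j{\left(H,-5 \right)} + 207\right)^{2} = \left(\left(-1 - 34\right)^{2} + 207\right)^{2} = \left(\left(-35\right)^{2} + 207\right)^{2} = \left(1225 + 207\right)^{2} = 1432^{2} = 2050624$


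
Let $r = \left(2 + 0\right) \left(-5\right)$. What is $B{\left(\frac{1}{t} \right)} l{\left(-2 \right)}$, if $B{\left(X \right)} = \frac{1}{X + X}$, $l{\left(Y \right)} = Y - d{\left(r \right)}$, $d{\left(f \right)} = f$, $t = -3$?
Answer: $-12$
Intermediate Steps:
$r = -10$ ($r = 2 \left(-5\right) = -10$)
$l{\left(Y \right)} = 10 + Y$ ($l{\left(Y \right)} = Y - -10 = Y + 10 = 10 + Y$)
$B{\left(X \right)} = \frac{1}{2 X}$
$B{\left(\frac{1}{t} \right)} l{\left(-2 \right)} = \frac{1}{2 \frac{1}{-3}} \left(10 - 2\right) = \frac{1}{2 \left(- \frac{1}{3}\right)} 8 = \frac{1}{2} \left(-3\right) 8 = \left(- \frac{3}{2}\right) 8 = -12$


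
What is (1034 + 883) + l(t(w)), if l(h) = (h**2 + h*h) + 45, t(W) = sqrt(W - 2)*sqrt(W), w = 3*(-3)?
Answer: 2160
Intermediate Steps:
w = -9
t(W) = sqrt(W)*sqrt(-2 + W) (t(W) = sqrt(-2 + W)*sqrt(W) = sqrt(W)*sqrt(-2 + W))
l(h) = 45 + 2*h**2 (l(h) = (h**2 + h**2) + 45 = 2*h**2 + 45 = 45 + 2*h**2)
(1034 + 883) + l(t(w)) = (1034 + 883) + (45 + 2*(sqrt(-9)*sqrt(-2 - 9))**2) = 1917 + (45 + 2*((3*I)*sqrt(-11))**2) = 1917 + (45 + 2*((3*I)*(I*sqrt(11)))**2) = 1917 + (45 + 2*(-3*sqrt(11))**2) = 1917 + (45 + 2*99) = 1917 + (45 + 198) = 1917 + 243 = 2160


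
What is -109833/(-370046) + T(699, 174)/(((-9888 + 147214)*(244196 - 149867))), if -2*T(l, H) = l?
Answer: 474252416652835/1597836949965228 ≈ 0.29681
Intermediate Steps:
T(l, H) = -l/2
-109833/(-370046) + T(699, 174)/(((-9888 + 147214)*(244196 - 149867))) = -109833/(-370046) + (-½*699)/(((-9888 + 147214)*(244196 - 149867))) = -109833*(-1/370046) - 699/(2*(137326*94329)) = 109833/370046 - 699/2/12953824254 = 109833/370046 - 699/2*1/12953824254 = 109833/370046 - 233/8635882836 = 474252416652835/1597836949965228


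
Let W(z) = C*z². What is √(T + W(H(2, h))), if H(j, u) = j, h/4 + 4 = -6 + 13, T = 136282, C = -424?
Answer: 3*√14954 ≈ 366.86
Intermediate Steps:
h = 12 (h = -16 + 4*(-6 + 13) = -16 + 4*7 = -16 + 28 = 12)
W(z) = -424*z²
√(T + W(H(2, h))) = √(136282 - 424*2²) = √(136282 - 424*4) = √(136282 - 1696) = √134586 = 3*√14954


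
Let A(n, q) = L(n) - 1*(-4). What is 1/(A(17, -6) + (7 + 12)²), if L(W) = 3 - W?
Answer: 1/351 ≈ 0.0028490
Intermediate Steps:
A(n, q) = 7 - n (A(n, q) = (3 - n) - 1*(-4) = (3 - n) + 4 = 7 - n)
1/(A(17, -6) + (7 + 12)²) = 1/((7 - 1*17) + (7 + 12)²) = 1/((7 - 17) + 19²) = 1/(-10 + 361) = 1/351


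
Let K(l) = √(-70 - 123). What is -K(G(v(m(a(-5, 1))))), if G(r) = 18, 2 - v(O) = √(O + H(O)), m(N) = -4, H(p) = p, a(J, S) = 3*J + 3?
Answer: -I*√193 ≈ -13.892*I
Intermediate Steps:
a(J, S) = 3 + 3*J
v(O) = 2 - √2*√O (v(O) = 2 - √(O + O) = 2 - √(2*O) = 2 - √2*√O)
K(l) = I*√193 (K(l) = √(-193) = I*√193)
-K(G(v(m(a(-5, 1))))) = -I*√193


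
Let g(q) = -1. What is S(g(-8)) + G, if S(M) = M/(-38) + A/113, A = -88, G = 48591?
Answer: 208646523/4294 ≈ 48590.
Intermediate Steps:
S(M) = -88/113 - M/38 (S(M) = M/(-38) - 88/113 = M*(-1/38) - 88*1/113 = -M/38 - 88/113 = -88/113 - M/38)
S(g(-8)) + G = (-88/113 - 1/38*(-1)) + 48591 = (-88/113 + 1/38) + 48591 = -3231/4294 + 48591 = 208646523/4294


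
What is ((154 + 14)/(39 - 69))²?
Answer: 784/25 ≈ 31.360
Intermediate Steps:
((154 + 14)/(39 - 69))² = (168/(-30))² = (168*(-1/30))² = (-28/5)² = 784/25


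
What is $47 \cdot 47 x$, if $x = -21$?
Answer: $-46389$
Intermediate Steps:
$47 \cdot 47 x = 47 \cdot 47 \left(-21\right) = 2209 \left(-21\right) = -46389$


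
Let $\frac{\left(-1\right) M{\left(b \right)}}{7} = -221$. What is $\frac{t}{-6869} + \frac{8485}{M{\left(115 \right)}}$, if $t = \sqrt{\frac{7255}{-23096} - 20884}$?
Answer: $\frac{8485}{1547} - \frac{3 i \sqrt{309450549234}}{79323212} \approx 5.4848 - 0.021039 i$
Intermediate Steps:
$t = \frac{3 i \sqrt{309450549234}}{11548}$ ($t = \sqrt{7255 \left(- \frac{1}{23096}\right) - 20884} = \sqrt{- \frac{7255}{23096} - 20884} = \sqrt{- \frac{482344119}{23096}} = \frac{3 i \sqrt{309450549234}}{11548} \approx 144.51 i$)
$M{\left(b \right)} = 1547$ ($M{\left(b \right)} = \left(-7\right) \left(-221\right) = 1547$)
$\frac{t}{-6869} + \frac{8485}{M{\left(115 \right)}} = \frac{\frac{3}{11548} i \sqrt{309450549234}}{-6869} + \frac{8485}{1547} = \frac{3 i \sqrt{309450549234}}{11548} \left(- \frac{1}{6869}\right) + 8485 \cdot \frac{1}{1547} = - \frac{3 i \sqrt{309450549234}}{79323212} + \frac{8485}{1547} = \frac{8485}{1547} - \frac{3 i \sqrt{309450549234}}{79323212}$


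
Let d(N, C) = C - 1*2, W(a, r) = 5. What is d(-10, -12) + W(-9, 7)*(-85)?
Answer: -439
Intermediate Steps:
d(N, C) = -2 + C (d(N, C) = C - 2 = -2 + C)
d(-10, -12) + W(-9, 7)*(-85) = (-2 - 12) + 5*(-85) = -14 - 425 = -439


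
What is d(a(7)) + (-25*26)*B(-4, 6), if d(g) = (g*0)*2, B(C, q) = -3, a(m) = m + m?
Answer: 1950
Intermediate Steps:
a(m) = 2*m
d(g) = 0 (d(g) = 0*2 = 0)
d(a(7)) + (-25*26)*B(-4, 6) = 0 - 25*26*(-3) = 0 - 650*(-3) = 0 + 1950 = 1950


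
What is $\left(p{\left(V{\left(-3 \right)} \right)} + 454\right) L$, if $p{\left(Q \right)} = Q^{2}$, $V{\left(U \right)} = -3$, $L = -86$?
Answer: $-39818$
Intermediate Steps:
$\left(p{\left(V{\left(-3 \right)} \right)} + 454\right) L = \left(\left(-3\right)^{2} + 454\right) \left(-86\right) = \left(9 + 454\right) \left(-86\right) = 463 \left(-86\right) = -39818$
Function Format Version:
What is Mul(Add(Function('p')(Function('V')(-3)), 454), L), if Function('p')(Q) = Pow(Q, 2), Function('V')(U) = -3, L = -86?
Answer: -39818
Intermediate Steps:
Mul(Add(Function('p')(Function('V')(-3)), 454), L) = Mul(Add(Pow(-3, 2), 454), -86) = Mul(Add(9, 454), -86) = Mul(463, -86) = -39818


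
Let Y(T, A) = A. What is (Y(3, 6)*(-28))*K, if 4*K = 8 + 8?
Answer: -672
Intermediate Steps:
K = 4 (K = (8 + 8)/4 = (¼)*16 = 4)
(Y(3, 6)*(-28))*K = (6*(-28))*4 = -168*4 = -672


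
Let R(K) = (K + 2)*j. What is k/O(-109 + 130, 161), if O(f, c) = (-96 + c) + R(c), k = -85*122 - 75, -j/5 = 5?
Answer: 2089/802 ≈ 2.6047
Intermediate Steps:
j = -25 (j = -5*5 = -25)
k = -10445 (k = -10370 - 75 = -10445)
R(K) = -50 - 25*K (R(K) = (K + 2)*(-25) = (2 + K)*(-25) = -50 - 25*K)
O(f, c) = -146 - 24*c (O(f, c) = (-96 + c) + (-50 - 25*c) = -146 - 24*c)
k/O(-109 + 130, 161) = -10445/(-146 - 24*161) = -10445/(-146 - 3864) = -10445/(-4010) = -10445*(-1/4010) = 2089/802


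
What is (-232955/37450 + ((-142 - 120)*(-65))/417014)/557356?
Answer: -742367099/66956352301160 ≈ -1.1087e-5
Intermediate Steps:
(-232955/37450 + ((-142 - 120)*(-65))/417014)/557356 = (-232955*1/37450 - 262*(-65)*(1/417014))*(1/557356) = (-46591/7490 + 17030*(1/417014))*(1/557356) = (-46591/7490 + 655/16039)*(1/557356) = -742367099/120132110*1/557356 = -742367099/66956352301160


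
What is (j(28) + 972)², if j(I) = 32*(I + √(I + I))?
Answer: 3546768 + 239104*√14 ≈ 4.4414e+6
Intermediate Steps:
j(I) = 32*I + 32*√2*√I (j(I) = 32*(I + √(2*I)) = 32*(I + √2*√I) = 32*I + 32*√2*√I)
(j(28) + 972)² = ((32*28 + 32*√2*√28) + 972)² = ((896 + 32*√2*(2*√7)) + 972)² = ((896 + 64*√14) + 972)² = (1868 + 64*√14)²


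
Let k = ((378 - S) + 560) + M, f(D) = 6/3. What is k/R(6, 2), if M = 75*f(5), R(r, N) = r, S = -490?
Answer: 263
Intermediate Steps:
f(D) = 2 (f(D) = 6*(⅓) = 2)
M = 150 (M = 75*2 = 150)
k = 1578 (k = ((378 - 1*(-490)) + 560) + 150 = ((378 + 490) + 560) + 150 = (868 + 560) + 150 = 1428 + 150 = 1578)
k/R(6, 2) = 1578/6 = (⅙)*1578 = 263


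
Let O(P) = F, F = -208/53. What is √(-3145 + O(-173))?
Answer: I*√8845329/53 ≈ 56.115*I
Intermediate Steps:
F = -208/53 (F = -208*1/53 = -208/53 ≈ -3.9245)
O(P) = -208/53
√(-3145 + O(-173)) = √(-3145 - 208/53) = √(-166893/53) = I*√8845329/53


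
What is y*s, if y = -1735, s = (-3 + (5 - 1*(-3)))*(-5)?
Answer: 43375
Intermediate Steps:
s = -25 (s = (-3 + (5 + 3))*(-5) = (-3 + 8)*(-5) = 5*(-5) = -25)
y*s = -1735*(-25) = 43375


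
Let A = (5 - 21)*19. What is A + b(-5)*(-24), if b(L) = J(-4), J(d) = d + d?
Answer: -112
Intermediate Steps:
J(d) = 2*d
b(L) = -8 (b(L) = 2*(-4) = -8)
A = -304 (A = -16*19 = -304)
A + b(-5)*(-24) = -304 - 8*(-24) = -304 + 192 = -112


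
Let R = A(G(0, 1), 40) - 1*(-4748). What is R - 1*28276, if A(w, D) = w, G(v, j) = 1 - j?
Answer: -23528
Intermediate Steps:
R = 4748 (R = (1 - 1*1) - 1*(-4748) = (1 - 1) + 4748 = 0 + 4748 = 4748)
R - 1*28276 = 4748 - 1*28276 = 4748 - 28276 = -23528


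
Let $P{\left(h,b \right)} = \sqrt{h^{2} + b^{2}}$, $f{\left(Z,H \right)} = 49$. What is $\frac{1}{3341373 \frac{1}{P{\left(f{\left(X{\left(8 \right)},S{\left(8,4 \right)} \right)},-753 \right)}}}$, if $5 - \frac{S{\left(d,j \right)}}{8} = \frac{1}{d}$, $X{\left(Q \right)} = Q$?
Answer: $\frac{\sqrt{569410}}{3341373} \approx 0.00022583$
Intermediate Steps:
$S{\left(d,j \right)} = 40 - \frac{8}{d}$
$P{\left(h,b \right)} = \sqrt{b^{2} + h^{2}}$
$\frac{1}{3341373 \frac{1}{P{\left(f{\left(X{\left(8 \right)},S{\left(8,4 \right)} \right)},-753 \right)}}} = \frac{1}{3341373 \frac{1}{\sqrt{\left(-753\right)^{2} + 49^{2}}}} = \frac{1}{3341373 \frac{1}{\sqrt{567009 + 2401}}} = \frac{1}{3341373 \frac{1}{\sqrt{569410}}} = \frac{1}{3341373 \frac{\sqrt{569410}}{569410}} = \frac{1}{\frac{3341373}{569410} \sqrt{569410}} = \frac{\sqrt{569410}}{3341373}$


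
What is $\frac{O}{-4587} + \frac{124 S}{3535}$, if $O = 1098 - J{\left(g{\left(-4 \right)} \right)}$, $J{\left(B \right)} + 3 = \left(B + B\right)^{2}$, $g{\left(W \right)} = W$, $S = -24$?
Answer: $- \frac{17316707}{16215045} \approx -1.0679$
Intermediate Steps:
$J{\left(B \right)} = -3 + 4 B^{2}$ ($J{\left(B \right)} = -3 + \left(B + B\right)^{2} = -3 + \left(2 B\right)^{2} = -3 + 4 B^{2}$)
$O = 1037$ ($O = 1098 - \left(-3 + 4 \left(-4\right)^{2}\right) = 1098 - \left(-3 + 4 \cdot 16\right) = 1098 - \left(-3 + 64\right) = 1098 - 61 = 1037$)
$\frac{O}{-4587} + \frac{124 S}{3535} = \frac{1037}{-4587} + \frac{124 \left(-24\right)}{3535} = 1037 \left(- \frac{1}{4587}\right) - \frac{2976}{3535} = - \frac{1037}{4587} - \frac{2976}{3535} = - \frac{17316707}{16215045}$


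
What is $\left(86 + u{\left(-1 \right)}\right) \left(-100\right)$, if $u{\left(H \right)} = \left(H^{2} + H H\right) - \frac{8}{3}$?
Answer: $- \frac{25600}{3} \approx -8533.3$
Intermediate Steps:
$u{\left(H \right)} = - \frac{8}{3} + 2 H^{2}$ ($u{\left(H \right)} = \left(H^{2} + H^{2}\right) - \frac{8}{3} = 2 H^{2} - \frac{8}{3} = - \frac{8}{3} + 2 H^{2}$)
$\left(86 + u{\left(-1 \right)}\right) \left(-100\right) = \left(86 - \left(\frac{8}{3} - 2 \left(-1\right)^{2}\right)\right) \left(-100\right) = \left(86 + \left(- \frac{8}{3} + 2 \cdot 1\right)\right) \left(-100\right) = \left(86 + \left(- \frac{8}{3} + 2\right)\right) \left(-100\right) = \left(86 - \frac{2}{3}\right) \left(-100\right) = \frac{256}{3} \left(-100\right) = - \frac{25600}{3}$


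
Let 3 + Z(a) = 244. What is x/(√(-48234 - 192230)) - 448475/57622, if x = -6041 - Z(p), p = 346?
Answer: -448475/57622 + 3141*I*√15029/30058 ≈ -7.7831 + 12.811*I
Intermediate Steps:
Z(a) = 241 (Z(a) = -3 + 244 = 241)
x = -6282 (x = -6041 - 1*241 = -6041 - 241 = -6282)
x/(√(-48234 - 192230)) - 448475/57622 = -6282/√(-48234 - 192230) - 448475/57622 = -6282*(-I*√15029/60116) - 448475*1/57622 = -6282*(-I*√15029/60116) - 448475/57622 = -(-3141)*I*√15029/30058 - 448475/57622 = 3141*I*√15029/30058 - 448475/57622 = -448475/57622 + 3141*I*√15029/30058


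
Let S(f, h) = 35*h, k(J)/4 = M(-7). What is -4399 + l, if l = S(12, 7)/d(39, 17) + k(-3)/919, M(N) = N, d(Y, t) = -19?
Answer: -77036626/17461 ≈ -4411.9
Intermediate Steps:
k(J) = -28 (k(J) = 4*(-7) = -28)
l = -225687/17461 (l = (35*7)/(-19) - 28/919 = 245*(-1/19) - 28*1/919 = -245/19 - 28/919 = -225687/17461 ≈ -12.925)
-4399 + l = -4399 - 225687/17461 = -77036626/17461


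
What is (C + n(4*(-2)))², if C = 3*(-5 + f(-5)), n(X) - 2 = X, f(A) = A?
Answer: 1296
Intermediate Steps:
n(X) = 2 + X
C = -30 (C = 3*(-5 - 5) = 3*(-10) = -30)
(C + n(4*(-2)))² = (-30 + (2 + 4*(-2)))² = (-30 + (2 - 8))² = (-30 - 6)² = (-36)² = 1296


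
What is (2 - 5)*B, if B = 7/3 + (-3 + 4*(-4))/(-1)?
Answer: -64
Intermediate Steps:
B = 64/3 (B = 7*(1/3) + (-3 - 16)*(-1) = 7/3 - 19*(-1) = 7/3 + 19 = 64/3 ≈ 21.333)
(2 - 5)*B = (2 - 5)*(64/3) = -3*64/3 = -64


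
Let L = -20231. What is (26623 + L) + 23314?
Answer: 29706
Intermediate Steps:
(26623 + L) + 23314 = (26623 - 20231) + 23314 = 6392 + 23314 = 29706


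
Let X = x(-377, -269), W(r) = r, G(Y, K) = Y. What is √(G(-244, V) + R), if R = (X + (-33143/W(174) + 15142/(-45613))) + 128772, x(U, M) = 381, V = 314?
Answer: √8108036559920284842/7936662 ≈ 358.77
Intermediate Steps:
X = 381
R = 1023529320919/7936662 (R = (381 + (-33143/174 + 15142/(-45613))) + 128772 = (381 + (-33143*1/174 + 15142*(-1/45613))) + 128772 = (381 + (-33143/174 - 15142/45613)) + 128772 = (381 - 1514386367/7936662) + 128772 = 1509481855/7936662 + 128772 = 1023529320919/7936662 ≈ 1.2896e+5)
√(G(-244, V) + R) = √(-244 + 1023529320919/7936662) = √(1021592775391/7936662) = √8108036559920284842/7936662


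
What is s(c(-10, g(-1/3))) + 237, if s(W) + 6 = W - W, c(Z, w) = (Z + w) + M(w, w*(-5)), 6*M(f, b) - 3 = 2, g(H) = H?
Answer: 231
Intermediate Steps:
M(f, b) = 5/6 (M(f, b) = 1/2 + (1/6)*2 = 1/2 + 1/3 = 5/6)
c(Z, w) = 5/6 + Z + w (c(Z, w) = (Z + w) + 5/6 = 5/6 + Z + w)
s(W) = -6 (s(W) = -6 + (W - W) = -6 + 0 = -6)
s(c(-10, g(-1/3))) + 237 = -6 + 237 = 231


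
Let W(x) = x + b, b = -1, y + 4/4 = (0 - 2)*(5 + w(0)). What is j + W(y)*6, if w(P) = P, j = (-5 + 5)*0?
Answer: -72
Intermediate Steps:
j = 0 (j = 0*0 = 0)
y = -11 (y = -1 + (0 - 2)*(5 + 0) = -1 - 2*5 = -1 - 10 = -11)
W(x) = -1 + x (W(x) = x - 1 = -1 + x)
j + W(y)*6 = 0 + (-1 - 11)*6 = 0 - 12*6 = 0 - 72 = -72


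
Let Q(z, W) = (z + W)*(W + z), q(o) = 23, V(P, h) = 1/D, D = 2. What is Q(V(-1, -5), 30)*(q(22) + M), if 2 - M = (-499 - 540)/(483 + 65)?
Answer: 54843819/2192 ≈ 25020.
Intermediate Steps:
V(P, h) = ½ (V(P, h) = 1/2 = ½)
Q(z, W) = (W + z)² (Q(z, W) = (W + z)*(W + z) = (W + z)²)
M = 2135/548 (M = 2 - (-499 - 540)/(483 + 65) = 2 - (-1039)/548 = 2 - 1*(-1039/548) = 2 + 1039/548 = 2135/548 ≈ 3.8960)
Q(V(-1, -5), 30)*(q(22) + M) = (30 + ½)²*(23 + 2135/548) = (61/2)²*(14739/548) = (3721/4)*(14739/548) = 54843819/2192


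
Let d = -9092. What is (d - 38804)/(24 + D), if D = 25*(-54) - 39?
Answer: 47896/1365 ≈ 35.089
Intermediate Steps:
D = -1389 (D = -1350 - 39 = -1389)
(d - 38804)/(24 + D) = (-9092 - 38804)/(24 - 1389) = -47896/(-1365) = -47896*(-1/1365) = 47896/1365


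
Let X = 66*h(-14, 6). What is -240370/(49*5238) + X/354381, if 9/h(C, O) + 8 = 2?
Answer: -14201328418/15159356037 ≈ -0.93680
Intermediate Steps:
h(C, O) = -3/2 (h(C, O) = 9/(-8 + 2) = 9/(-6) = 9*(-⅙) = -3/2)
X = -99 (X = 66*(-3/2) = -99)
-240370/(49*5238) + X/354381 = -240370/(49*5238) - 99/354381 = -240370/256662 - 99*1/354381 = -240370*1/256662 - 33/118127 = -120185/128331 - 33/118127 = -14201328418/15159356037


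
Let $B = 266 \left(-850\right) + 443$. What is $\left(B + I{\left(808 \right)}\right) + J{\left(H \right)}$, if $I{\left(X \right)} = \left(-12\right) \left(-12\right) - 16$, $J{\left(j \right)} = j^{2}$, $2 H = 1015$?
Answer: $\frac{128109}{4} \approx 32027.0$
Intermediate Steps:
$H = \frac{1015}{2}$ ($H = \frac{1}{2} \cdot 1015 = \frac{1015}{2} \approx 507.5$)
$I{\left(X \right)} = 128$ ($I{\left(X \right)} = 144 - 16 = 128$)
$B = -225657$ ($B = -226100 + 443 = -225657$)
$\left(B + I{\left(808 \right)}\right) + J{\left(H \right)} = \left(-225657 + 128\right) + \left(\frac{1015}{2}\right)^{2} = -225529 + \frac{1030225}{4} = \frac{128109}{4}$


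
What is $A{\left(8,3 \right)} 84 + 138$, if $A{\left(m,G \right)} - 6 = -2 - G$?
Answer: $222$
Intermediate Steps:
$A{\left(m,G \right)} = 4 - G$ ($A{\left(m,G \right)} = 6 - \left(2 + G\right) = 4 - G$)
$A{\left(8,3 \right)} 84 + 138 = \left(4 - 3\right) 84 + 138 = 1 \cdot 84 + 138 = 84 + 138 = 222$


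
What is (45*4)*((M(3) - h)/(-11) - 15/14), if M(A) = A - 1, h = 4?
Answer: -12330/77 ≈ -160.13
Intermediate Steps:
M(A) = -1 + A
(45*4)*((M(3) - h)/(-11) - 15/14) = (45*4)*(((-1 + 3) - 1*4)/(-11) - 15/14) = 180*((2 - 4)*(-1/11) - 15*1/14) = 180*(-2*(-1/11) - 15/14) = 180*(2/11 - 15/14) = 180*(-137/154) = -12330/77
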